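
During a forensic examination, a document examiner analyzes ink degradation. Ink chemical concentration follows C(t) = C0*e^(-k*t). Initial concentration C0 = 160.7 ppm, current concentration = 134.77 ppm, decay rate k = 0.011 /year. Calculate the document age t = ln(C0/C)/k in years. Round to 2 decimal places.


Document age estimation:
C0/C = 160.7 / 134.77 = 1.192402
ln(C0/C) = 0.17597
t = 0.17597 / 0.011 = 16.00 years

16.00


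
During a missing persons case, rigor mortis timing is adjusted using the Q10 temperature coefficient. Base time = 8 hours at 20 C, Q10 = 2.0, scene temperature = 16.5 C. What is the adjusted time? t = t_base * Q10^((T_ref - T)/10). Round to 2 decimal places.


Rigor mortis time adjustment:
Exponent = (T_ref - T_actual) / 10 = (20 - 16.5) / 10 = 0.35
Q10 factor = 2.0^0.35 = 1.27456
t_adjusted = 8 * 1.27456 = 10.20 hours

10.20


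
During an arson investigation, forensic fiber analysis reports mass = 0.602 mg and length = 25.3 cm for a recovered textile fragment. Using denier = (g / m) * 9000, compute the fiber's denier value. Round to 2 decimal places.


Denier calculation:
Mass in grams = 0.602 mg / 1000 = 0.000602 g
Length in meters = 25.3 cm / 100 = 0.253 m
Linear density = mass / length = 0.000602 / 0.253 = 0.00237945 g/m
Denier = (g/m) * 9000 = 0.00237945 * 9000 = 21.42

21.42


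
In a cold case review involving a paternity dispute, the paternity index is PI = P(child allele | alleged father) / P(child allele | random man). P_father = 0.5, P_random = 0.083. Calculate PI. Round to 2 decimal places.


Paternity Index calculation:
PI = P(allele|father) / P(allele|random)
PI = 0.5 / 0.083
PI = 6.02

6.02


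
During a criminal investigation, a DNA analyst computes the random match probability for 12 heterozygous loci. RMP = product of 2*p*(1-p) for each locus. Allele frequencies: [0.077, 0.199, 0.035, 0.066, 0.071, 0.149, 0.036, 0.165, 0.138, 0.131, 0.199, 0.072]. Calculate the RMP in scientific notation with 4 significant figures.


Computing RMP for 12 loci:
Locus 1: 2 * 0.077 * 0.923 = 0.142142
Locus 2: 2 * 0.199 * 0.801 = 0.318798
Locus 3: 2 * 0.035 * 0.965 = 0.06755
Locus 4: 2 * 0.066 * 0.934 = 0.123288
Locus 5: 2 * 0.071 * 0.929 = 0.131918
Locus 6: 2 * 0.149 * 0.851 = 0.253598
Locus 7: 2 * 0.036 * 0.964 = 0.069408
Locus 8: 2 * 0.165 * 0.835 = 0.27555
Locus 9: 2 * 0.138 * 0.862 = 0.237912
Locus 10: 2 * 0.131 * 0.869 = 0.227678
Locus 11: 2 * 0.199 * 0.801 = 0.318798
Locus 12: 2 * 0.072 * 0.928 = 0.133632
RMP = 5.572e-10

5.572e-10


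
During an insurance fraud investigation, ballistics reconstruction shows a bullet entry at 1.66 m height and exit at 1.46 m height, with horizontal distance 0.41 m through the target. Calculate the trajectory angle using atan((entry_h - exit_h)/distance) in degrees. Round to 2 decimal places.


Bullet trajectory angle:
Height difference = 1.66 - 1.46 = 0.2 m
angle = atan(0.2 / 0.41)
angle = atan(0.487805)
angle = 26.00 degrees

26.00


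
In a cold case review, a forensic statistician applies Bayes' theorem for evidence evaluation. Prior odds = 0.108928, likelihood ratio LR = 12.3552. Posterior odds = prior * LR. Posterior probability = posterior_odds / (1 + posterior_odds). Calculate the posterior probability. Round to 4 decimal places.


Bayesian evidence evaluation:
Posterior odds = prior_odds * LR = 0.108928 * 12.3552 = 1.345827
Posterior probability = posterior_odds / (1 + posterior_odds)
= 1.345827 / (1 + 1.345827)
= 1.345827 / 2.345827
= 0.5737

0.5737


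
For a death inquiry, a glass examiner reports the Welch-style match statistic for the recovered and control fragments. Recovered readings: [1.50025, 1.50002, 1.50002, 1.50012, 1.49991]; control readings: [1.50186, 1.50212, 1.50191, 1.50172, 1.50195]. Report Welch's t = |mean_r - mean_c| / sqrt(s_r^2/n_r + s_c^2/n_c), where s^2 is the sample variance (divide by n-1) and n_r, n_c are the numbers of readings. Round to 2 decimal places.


Welch's t-criterion for glass RI comparison:
Recovered mean = sum / n_r = 7.50032 / 5 = 1.500064
Control mean = sum / n_c = 7.50956 / 5 = 1.501912
Recovered sample variance s_r^2 = 1.633e-08
Control sample variance s_c^2 = 2.107e-08
Welch SE (unpooled) = sqrt(s_r^2/n_r + s_c^2/n_c) = sqrt(3.266e-09 + 4.214e-09) = sqrt(7.48e-09) = 8.6487e-05
|mean_r - mean_c| = 0.001848
t = 0.001848 / 8.6487e-05 = 21.37

21.37


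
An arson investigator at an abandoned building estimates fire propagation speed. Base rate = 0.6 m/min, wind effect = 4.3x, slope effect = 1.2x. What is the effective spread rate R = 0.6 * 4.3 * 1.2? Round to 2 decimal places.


Fire spread rate calculation:
R = R0 * wind_factor * slope_factor
= 0.6 * 4.3 * 1.2
= 2.58 * 1.2
= 3.10 m/min

3.10


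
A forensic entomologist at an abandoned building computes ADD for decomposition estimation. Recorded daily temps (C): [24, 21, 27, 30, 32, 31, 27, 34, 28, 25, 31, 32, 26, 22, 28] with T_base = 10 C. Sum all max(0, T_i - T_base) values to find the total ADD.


Computing ADD day by day:
Day 1: max(0, 24 - 10) = 14
Day 2: max(0, 21 - 10) = 11
Day 3: max(0, 27 - 10) = 17
Day 4: max(0, 30 - 10) = 20
Day 5: max(0, 32 - 10) = 22
Day 6: max(0, 31 - 10) = 21
Day 7: max(0, 27 - 10) = 17
Day 8: max(0, 34 - 10) = 24
Day 9: max(0, 28 - 10) = 18
Day 10: max(0, 25 - 10) = 15
Day 11: max(0, 31 - 10) = 21
Day 12: max(0, 32 - 10) = 22
Day 13: max(0, 26 - 10) = 16
Day 14: max(0, 22 - 10) = 12
Day 15: max(0, 28 - 10) = 18
Total ADD = 268

268


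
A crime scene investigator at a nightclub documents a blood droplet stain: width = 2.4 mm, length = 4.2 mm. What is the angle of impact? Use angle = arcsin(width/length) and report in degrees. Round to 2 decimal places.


Blood spatter impact angle calculation:
width / length = 2.4 / 4.2 = 0.571429
angle = arcsin(0.571429)
angle = 34.85 degrees

34.85


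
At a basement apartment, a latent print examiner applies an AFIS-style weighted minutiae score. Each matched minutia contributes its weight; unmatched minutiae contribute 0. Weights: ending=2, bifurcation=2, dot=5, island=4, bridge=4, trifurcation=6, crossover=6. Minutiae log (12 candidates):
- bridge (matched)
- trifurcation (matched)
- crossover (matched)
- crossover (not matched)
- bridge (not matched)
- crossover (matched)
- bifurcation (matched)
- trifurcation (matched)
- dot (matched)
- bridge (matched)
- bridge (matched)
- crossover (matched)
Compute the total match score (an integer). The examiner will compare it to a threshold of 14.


Weighted minutiae match score:
  bridge: matched, +4 (running total 4)
  trifurcation: matched, +6 (running total 10)
  crossover: matched, +6 (running total 16)
  crossover: not matched, +0
  bridge: not matched, +0
  crossover: matched, +6 (running total 22)
  bifurcation: matched, +2 (running total 24)
  trifurcation: matched, +6 (running total 30)
  dot: matched, +5 (running total 35)
  bridge: matched, +4 (running total 39)
  bridge: matched, +4 (running total 43)
  crossover: matched, +6 (running total 49)
Total score = 49
Threshold = 14; verdict = identification

49


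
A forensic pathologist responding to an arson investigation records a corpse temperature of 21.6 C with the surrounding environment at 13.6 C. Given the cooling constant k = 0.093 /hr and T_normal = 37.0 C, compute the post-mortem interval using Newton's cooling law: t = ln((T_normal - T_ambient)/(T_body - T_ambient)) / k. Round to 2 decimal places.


Using Newton's law of cooling:
t = ln((T_normal - T_ambient) / (T_body - T_ambient)) / k
T_normal - T_ambient = 23.4
T_body - T_ambient = 8.0
Ratio = 2.925
ln(ratio) = 1.073294
t = 1.073294 / 0.093 = 11.54 hours

11.54


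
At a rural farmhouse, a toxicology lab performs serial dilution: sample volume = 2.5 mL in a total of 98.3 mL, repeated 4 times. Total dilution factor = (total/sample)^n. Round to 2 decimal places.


Dilution factor calculation:
Single dilution = V_total / V_sample = 98.3 / 2.5 ≈ 39.32
Number of dilutions = 4
Total DF = (98.3 / 2.5)^4 (full precision, rounded at the end) = 2390308.94

2390308.94


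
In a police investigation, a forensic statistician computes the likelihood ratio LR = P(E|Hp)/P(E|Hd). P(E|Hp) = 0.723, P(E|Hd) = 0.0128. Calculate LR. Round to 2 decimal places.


Likelihood ratio calculation:
LR = P(E|Hp) / P(E|Hd)
LR = 0.723 / 0.0128
LR = 56.48

56.48


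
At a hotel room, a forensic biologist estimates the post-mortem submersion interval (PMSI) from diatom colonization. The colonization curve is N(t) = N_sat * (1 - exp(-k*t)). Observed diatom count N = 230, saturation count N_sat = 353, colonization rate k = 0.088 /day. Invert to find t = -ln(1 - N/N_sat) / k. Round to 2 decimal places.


PMSI from diatom colonization curve:
N / N_sat = 230 / 353 = 0.651558
1 - N/N_sat = 0.348442
ln(1 - N/N_sat) = -1.054283
t = -ln(1 - N/N_sat) / k = -(-1.054283) / 0.088 = 11.98 days

11.98


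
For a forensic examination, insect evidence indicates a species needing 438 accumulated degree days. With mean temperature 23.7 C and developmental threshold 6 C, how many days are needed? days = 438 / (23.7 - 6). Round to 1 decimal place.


Insect development time:
Effective temperature = avg_temp - T_base = 23.7 - 6 = 17.7 C
Days = ADD / effective_temp = 438 / 17.7 = 24.7 days

24.7


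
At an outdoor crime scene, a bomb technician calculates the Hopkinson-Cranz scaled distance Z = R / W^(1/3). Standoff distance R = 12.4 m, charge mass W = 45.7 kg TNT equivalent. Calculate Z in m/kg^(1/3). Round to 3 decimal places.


Scaled distance calculation:
W^(1/3) = 45.7^(1/3) = 3.575242
Z = R / W^(1/3) = 12.4 / 3.575242
Z = 3.468 m/kg^(1/3)

3.468


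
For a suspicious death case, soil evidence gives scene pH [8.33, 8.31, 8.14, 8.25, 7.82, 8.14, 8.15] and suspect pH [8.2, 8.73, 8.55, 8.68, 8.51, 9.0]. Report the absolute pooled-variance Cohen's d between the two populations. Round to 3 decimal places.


Pooled-variance Cohen's d for soil pH comparison:
Scene mean = 57.14 / 7 = 8.162857
Suspect mean = 51.67 / 6 = 8.611667
Scene sample variance s_s^2 = 0.029324
Suspect sample variance s_c^2 = 0.070617
Pooled variance = ((n_s-1)*s_s^2 + (n_c-1)*s_c^2) / (n_s + n_c - 2) = 0.048093
Pooled SD = sqrt(0.048093) = 0.219301
Mean difference = -0.44881
|d| = |-0.44881| / 0.219301 = 2.047

2.047


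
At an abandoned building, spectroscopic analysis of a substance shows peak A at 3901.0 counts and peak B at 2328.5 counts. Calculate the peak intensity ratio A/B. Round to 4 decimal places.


Spectral peak ratio:
Peak A = 3901.0 counts
Peak B = 2328.5 counts
Ratio = 3901.0 / 2328.5 = 1.6753

1.6753


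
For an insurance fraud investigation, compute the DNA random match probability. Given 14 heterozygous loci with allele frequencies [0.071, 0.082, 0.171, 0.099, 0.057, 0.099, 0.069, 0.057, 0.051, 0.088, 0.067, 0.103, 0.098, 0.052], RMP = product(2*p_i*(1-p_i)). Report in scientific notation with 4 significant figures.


Computing RMP for 14 loci:
Locus 1: 2 * 0.071 * 0.929 = 0.131918
Locus 2: 2 * 0.082 * 0.918 = 0.150552
Locus 3: 2 * 0.171 * 0.829 = 0.283518
Locus 4: 2 * 0.099 * 0.901 = 0.178398
Locus 5: 2 * 0.057 * 0.943 = 0.107502
Locus 6: 2 * 0.099 * 0.901 = 0.178398
Locus 7: 2 * 0.069 * 0.931 = 0.128478
Locus 8: 2 * 0.057 * 0.943 = 0.107502
Locus 9: 2 * 0.051 * 0.949 = 0.096798
Locus 10: 2 * 0.088 * 0.912 = 0.160512
Locus 11: 2 * 0.067 * 0.933 = 0.125022
Locus 12: 2 * 0.103 * 0.897 = 0.184782
Locus 13: 2 * 0.098 * 0.902 = 0.176792
Locus 14: 2 * 0.052 * 0.948 = 0.098592
RMP = 1.665e-12

1.665e-12


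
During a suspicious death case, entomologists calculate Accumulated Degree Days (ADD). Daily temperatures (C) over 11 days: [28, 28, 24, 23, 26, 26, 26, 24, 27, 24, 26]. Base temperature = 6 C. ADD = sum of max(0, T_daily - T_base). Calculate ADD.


Computing ADD day by day:
Day 1: max(0, 28 - 6) = 22
Day 2: max(0, 28 - 6) = 22
Day 3: max(0, 24 - 6) = 18
Day 4: max(0, 23 - 6) = 17
Day 5: max(0, 26 - 6) = 20
Day 6: max(0, 26 - 6) = 20
Day 7: max(0, 26 - 6) = 20
Day 8: max(0, 24 - 6) = 18
Day 9: max(0, 27 - 6) = 21
Day 10: max(0, 24 - 6) = 18
Day 11: max(0, 26 - 6) = 20
Total ADD = 216

216


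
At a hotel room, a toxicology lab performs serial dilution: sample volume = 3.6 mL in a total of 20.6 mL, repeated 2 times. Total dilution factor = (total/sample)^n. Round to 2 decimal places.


Dilution factor calculation:
Single dilution = V_total / V_sample = 20.6 / 3.6 ≈ 5.722222
Number of dilutions = 2
Total DF = (20.6 / 3.6)^2 (full precision, rounded at the end) = 32.74

32.74


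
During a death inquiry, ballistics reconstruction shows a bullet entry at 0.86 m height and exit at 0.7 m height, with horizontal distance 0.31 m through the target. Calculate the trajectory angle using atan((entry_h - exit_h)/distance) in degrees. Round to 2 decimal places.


Bullet trajectory angle:
Height difference = 0.86 - 0.7 = 0.16 m
angle = atan(0.16 / 0.31)
angle = atan(0.516129)
angle = 27.30 degrees

27.30


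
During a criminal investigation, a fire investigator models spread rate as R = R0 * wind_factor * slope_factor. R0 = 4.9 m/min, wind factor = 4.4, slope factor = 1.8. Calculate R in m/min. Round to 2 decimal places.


Fire spread rate calculation:
R = R0 * wind_factor * slope_factor
= 4.9 * 4.4 * 1.8
= 21.56 * 1.8
= 38.81 m/min

38.81


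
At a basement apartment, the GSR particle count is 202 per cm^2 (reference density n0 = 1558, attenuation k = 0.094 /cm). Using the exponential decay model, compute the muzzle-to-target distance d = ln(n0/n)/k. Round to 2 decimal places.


GSR distance calculation:
n0/n = 1558 / 202 = 7.712871
ln(n0/n) = 2.04289
d = 2.04289 / 0.094 = 21.73 cm

21.73


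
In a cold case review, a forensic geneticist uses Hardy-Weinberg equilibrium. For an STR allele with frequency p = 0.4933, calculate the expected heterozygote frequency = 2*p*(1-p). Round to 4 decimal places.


Hardy-Weinberg heterozygote frequency:
q = 1 - p = 1 - 0.4933 = 0.5067
2pq = 2 * 0.4933 * 0.5067 = 0.4999

0.4999


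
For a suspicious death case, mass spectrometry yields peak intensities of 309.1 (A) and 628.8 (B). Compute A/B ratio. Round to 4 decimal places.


Spectral peak ratio:
Peak A = 309.1 counts
Peak B = 628.8 counts
Ratio = 309.1 / 628.8 = 0.4916

0.4916


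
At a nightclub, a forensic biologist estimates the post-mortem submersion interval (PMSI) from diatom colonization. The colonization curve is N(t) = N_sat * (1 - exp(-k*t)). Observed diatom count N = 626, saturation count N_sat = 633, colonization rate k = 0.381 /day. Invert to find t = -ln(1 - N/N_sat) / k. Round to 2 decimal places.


PMSI from diatom colonization curve:
N / N_sat = 626 / 633 = 0.988942
1 - N/N_sat = 0.011058
ln(1 - N/N_sat) = -4.504601
t = -ln(1 - N/N_sat) / k = -(-4.504601) / 0.381 = 11.82 days

11.82


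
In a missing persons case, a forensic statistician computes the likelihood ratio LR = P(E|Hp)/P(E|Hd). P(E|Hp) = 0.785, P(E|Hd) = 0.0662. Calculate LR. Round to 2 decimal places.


Likelihood ratio calculation:
LR = P(E|Hp) / P(E|Hd)
LR = 0.785 / 0.0662
LR = 11.86

11.86


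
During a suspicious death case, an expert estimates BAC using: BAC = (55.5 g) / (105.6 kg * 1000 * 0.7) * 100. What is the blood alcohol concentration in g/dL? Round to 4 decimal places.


Applying the Widmark formula:
BAC = (dose_g / (body_wt * 1000 * r)) * 100
Denominator = 105.6 * 1000 * 0.7 = 73920
BAC = (55.5 / 73920) * 100
BAC = 0.0751 g/dL

0.0751


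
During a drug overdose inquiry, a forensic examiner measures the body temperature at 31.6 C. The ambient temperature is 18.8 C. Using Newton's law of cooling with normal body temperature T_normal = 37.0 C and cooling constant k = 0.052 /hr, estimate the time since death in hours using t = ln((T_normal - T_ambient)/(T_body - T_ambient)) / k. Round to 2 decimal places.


Using Newton's law of cooling:
t = ln((T_normal - T_ambient) / (T_body - T_ambient)) / k
T_normal - T_ambient = 18.2
T_body - T_ambient = 12.8
Ratio = 1.421875
ln(ratio) = 0.351976
t = 0.351976 / 0.052 = 6.77 hours

6.77


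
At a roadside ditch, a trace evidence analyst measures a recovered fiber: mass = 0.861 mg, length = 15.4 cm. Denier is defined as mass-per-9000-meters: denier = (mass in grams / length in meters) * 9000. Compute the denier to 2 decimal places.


Denier calculation:
Mass in grams = 0.861 mg / 1000 = 0.000861 g
Length in meters = 15.4 cm / 100 = 0.154 m
Linear density = mass / length = 0.000861 / 0.154 = 0.00559091 g/m
Denier = (g/m) * 9000 = 0.00559091 * 9000 = 50.32

50.32


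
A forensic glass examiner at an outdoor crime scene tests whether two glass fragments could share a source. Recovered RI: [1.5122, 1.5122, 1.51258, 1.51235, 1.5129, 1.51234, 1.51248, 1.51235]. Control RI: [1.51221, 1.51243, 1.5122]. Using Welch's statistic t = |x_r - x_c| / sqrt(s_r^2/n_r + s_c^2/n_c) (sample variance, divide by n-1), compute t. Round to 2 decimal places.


Welch's t-criterion for glass RI comparison:
Recovered mean = sum / n_r = 12.0994 / 8 = 1.512425
Control mean = sum / n_c = 4.53684 / 3 = 1.51228
Recovered sample variance s_r^2 = 5.32e-08
Control sample variance s_c^2 = 1.69e-08
Welch SE (unpooled) = sqrt(s_r^2/n_r + s_c^2/n_c) = sqrt(6.65e-09 + 5.63333e-09) = sqrt(1.22833e-08) = 0.00011083
|mean_r - mean_c| = 0.000145
t = 0.000145 / 0.00011083 = 1.31

1.31


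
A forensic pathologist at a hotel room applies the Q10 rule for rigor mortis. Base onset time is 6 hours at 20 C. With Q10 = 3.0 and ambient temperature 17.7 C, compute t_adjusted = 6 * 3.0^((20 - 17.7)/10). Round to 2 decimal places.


Rigor mortis time adjustment:
Exponent = (T_ref - T_actual) / 10 = (20 - 17.7) / 10 = 0.23
Q10 factor = 3.0^0.23 = 1.28747
t_adjusted = 6 * 1.28747 = 7.72 hours

7.72


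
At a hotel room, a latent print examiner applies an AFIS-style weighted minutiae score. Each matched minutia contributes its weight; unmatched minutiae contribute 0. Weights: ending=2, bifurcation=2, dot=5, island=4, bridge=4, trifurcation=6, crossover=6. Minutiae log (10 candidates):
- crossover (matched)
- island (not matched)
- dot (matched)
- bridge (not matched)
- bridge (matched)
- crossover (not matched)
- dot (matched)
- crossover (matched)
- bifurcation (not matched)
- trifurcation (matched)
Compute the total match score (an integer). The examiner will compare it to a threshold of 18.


Weighted minutiae match score:
  crossover: matched, +6 (running total 6)
  island: not matched, +0
  dot: matched, +5 (running total 11)
  bridge: not matched, +0
  bridge: matched, +4 (running total 15)
  crossover: not matched, +0
  dot: matched, +5 (running total 20)
  crossover: matched, +6 (running total 26)
  bifurcation: not matched, +0
  trifurcation: matched, +6 (running total 32)
Total score = 32
Threshold = 18; verdict = identification

32


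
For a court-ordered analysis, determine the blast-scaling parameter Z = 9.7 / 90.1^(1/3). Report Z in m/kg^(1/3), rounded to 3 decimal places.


Scaled distance calculation:
W^(1/3) = 90.1^(1/3) = 4.483064
Z = R / W^(1/3) = 9.7 / 4.483064
Z = 2.164 m/kg^(1/3)

2.164


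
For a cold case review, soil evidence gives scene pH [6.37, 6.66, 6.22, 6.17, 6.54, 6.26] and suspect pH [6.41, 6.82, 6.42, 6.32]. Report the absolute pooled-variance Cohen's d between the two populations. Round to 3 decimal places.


Pooled-variance Cohen's d for soil pH comparison:
Scene mean = 38.22 / 6 = 6.37
Suspect mean = 25.97 / 4 = 6.4925
Scene sample variance s_s^2 = 0.03752
Suspect sample variance s_c^2 = 0.049692
Pooled variance = ((n_s-1)*s_s^2 + (n_c-1)*s_c^2) / (n_s + n_c - 2) = 0.042084
Pooled SD = sqrt(0.042084) = 0.205144
Mean difference = -0.1225
|d| = |-0.1225| / 0.205144 = 0.597

0.597


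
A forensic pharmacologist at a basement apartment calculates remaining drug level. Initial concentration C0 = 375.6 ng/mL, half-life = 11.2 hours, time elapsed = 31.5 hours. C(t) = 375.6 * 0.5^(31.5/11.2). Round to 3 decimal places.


Drug concentration decay:
Number of half-lives = t / t_half = 31.5 / 11.2 = 2.8125
Decay factor = 0.5^2.8125 = 0.14234858
C(t) = 375.6 * 0.14234858 = 53.466 ng/mL

53.466


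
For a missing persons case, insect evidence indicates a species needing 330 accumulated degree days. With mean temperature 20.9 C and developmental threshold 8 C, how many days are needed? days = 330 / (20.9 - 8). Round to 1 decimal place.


Insect development time:
Effective temperature = avg_temp - T_base = 20.9 - 8 = 12.9 C
Days = ADD / effective_temp = 330 / 12.9 = 25.6 days

25.6


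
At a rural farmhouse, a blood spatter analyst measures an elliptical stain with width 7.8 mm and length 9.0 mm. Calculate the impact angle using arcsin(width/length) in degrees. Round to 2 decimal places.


Blood spatter impact angle calculation:
width / length = 7.8 / 9.0 = 0.866667
angle = arcsin(0.866667)
angle = 60.07 degrees

60.07


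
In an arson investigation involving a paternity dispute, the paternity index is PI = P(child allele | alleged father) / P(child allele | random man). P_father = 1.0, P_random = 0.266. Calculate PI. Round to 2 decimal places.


Paternity Index calculation:
PI = P(allele|father) / P(allele|random)
PI = 1.0 / 0.266
PI = 3.76

3.76


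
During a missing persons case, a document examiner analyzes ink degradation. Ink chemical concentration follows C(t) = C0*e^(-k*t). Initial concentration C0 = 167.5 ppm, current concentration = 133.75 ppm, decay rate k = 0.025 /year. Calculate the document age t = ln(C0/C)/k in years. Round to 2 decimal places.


Document age estimation:
C0/C = 167.5 / 133.75 = 1.252336
ln(C0/C) = 0.225011
t = 0.225011 / 0.025 = 9.00 years

9.00


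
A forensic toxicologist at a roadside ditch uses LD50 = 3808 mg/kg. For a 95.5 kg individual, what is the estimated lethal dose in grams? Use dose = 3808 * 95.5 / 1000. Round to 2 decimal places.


Lethal dose calculation:
Lethal dose = LD50 * body_weight / 1000
= 3808 * 95.5 / 1000
= 363664 / 1000
= 363.66 g

363.66


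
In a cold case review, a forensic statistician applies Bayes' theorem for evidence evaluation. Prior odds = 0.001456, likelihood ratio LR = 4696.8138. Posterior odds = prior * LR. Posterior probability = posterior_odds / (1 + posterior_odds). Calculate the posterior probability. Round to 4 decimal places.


Bayesian evidence evaluation:
Posterior odds = prior_odds * LR = 0.001456 * 4696.8138 = 6.838561
Posterior probability = posterior_odds / (1 + posterior_odds)
= 6.838561 / (1 + 6.838561)
= 6.838561 / 7.838561
= 0.8724

0.8724


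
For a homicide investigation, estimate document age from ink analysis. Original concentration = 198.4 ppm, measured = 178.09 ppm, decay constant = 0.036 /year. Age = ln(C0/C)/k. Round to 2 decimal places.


Document age estimation:
C0/C = 198.4 / 178.09 = 1.114043
ln(C0/C) = 0.107996
t = 0.107996 / 0.036 = 3.00 years

3.00


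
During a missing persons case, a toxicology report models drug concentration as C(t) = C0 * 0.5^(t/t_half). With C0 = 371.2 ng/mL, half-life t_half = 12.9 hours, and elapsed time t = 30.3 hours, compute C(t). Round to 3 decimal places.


Drug concentration decay:
Number of half-lives = t / t_half = 30.3 / 12.9 = 2.348837
Decay factor = 0.5^2.348837 = 0.19630421
C(t) = 371.2 * 0.19630421 = 72.868 ng/mL

72.868


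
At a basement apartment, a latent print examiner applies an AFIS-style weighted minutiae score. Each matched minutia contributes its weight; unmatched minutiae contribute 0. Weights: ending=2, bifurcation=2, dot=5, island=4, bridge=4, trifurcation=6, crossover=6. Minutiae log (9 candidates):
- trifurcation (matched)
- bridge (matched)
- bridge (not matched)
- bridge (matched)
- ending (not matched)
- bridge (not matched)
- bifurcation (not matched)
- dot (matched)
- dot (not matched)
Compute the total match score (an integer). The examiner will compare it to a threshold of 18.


Weighted minutiae match score:
  trifurcation: matched, +6 (running total 6)
  bridge: matched, +4 (running total 10)
  bridge: not matched, +0
  bridge: matched, +4 (running total 14)
  ending: not matched, +0
  bridge: not matched, +0
  bifurcation: not matched, +0
  dot: matched, +5 (running total 19)
  dot: not matched, +0
Total score = 19
Threshold = 18; verdict = identification

19


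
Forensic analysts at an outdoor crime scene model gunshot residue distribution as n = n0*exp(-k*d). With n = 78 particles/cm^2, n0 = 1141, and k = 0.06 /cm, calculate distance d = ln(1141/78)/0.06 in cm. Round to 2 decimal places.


GSR distance calculation:
n0/n = 1141 / 78 = 14.628205
ln(n0/n) = 2.682952
d = 2.682952 / 0.06 = 44.72 cm

44.72


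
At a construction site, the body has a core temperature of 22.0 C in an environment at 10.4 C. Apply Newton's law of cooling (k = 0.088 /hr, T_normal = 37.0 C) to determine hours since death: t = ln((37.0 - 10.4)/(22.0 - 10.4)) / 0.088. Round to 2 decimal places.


Using Newton's law of cooling:
t = ln((T_normal - T_ambient) / (T_body - T_ambient)) / k
T_normal - T_ambient = 26.6
T_body - T_ambient = 11.6
Ratio = 2.293103
ln(ratio) = 0.829906
t = 0.829906 / 0.088 = 9.43 hours

9.43


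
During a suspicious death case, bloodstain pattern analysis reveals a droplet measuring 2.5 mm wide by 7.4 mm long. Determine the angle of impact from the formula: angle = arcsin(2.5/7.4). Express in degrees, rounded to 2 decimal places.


Blood spatter impact angle calculation:
width / length = 2.5 / 7.4 = 0.337838
angle = arcsin(0.337838)
angle = 19.75 degrees

19.75


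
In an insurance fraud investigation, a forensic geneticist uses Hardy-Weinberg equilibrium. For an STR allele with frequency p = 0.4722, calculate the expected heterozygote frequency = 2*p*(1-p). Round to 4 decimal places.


Hardy-Weinberg heterozygote frequency:
q = 1 - p = 1 - 0.4722 = 0.5278
2pq = 2 * 0.4722 * 0.5278 = 0.4985

0.4985


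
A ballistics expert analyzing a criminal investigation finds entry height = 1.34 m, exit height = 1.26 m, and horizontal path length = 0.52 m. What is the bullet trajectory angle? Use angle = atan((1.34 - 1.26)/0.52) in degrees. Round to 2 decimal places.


Bullet trajectory angle:
Height difference = 1.34 - 1.26 = 0.08 m
angle = atan(0.08 / 0.52)
angle = atan(0.153846)
angle = 8.75 degrees

8.75


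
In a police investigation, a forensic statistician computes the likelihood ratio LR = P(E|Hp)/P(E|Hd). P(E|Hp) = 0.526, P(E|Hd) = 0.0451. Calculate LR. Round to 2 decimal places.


Likelihood ratio calculation:
LR = P(E|Hp) / P(E|Hd)
LR = 0.526 / 0.0451
LR = 11.66

11.66


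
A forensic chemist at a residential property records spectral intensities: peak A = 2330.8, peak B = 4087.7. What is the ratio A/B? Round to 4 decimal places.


Spectral peak ratio:
Peak A = 2330.8 counts
Peak B = 4087.7 counts
Ratio = 2330.8 / 4087.7 = 0.5702

0.5702


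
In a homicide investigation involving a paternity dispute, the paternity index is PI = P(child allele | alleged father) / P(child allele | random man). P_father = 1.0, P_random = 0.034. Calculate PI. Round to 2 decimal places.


Paternity Index calculation:
PI = P(allele|father) / P(allele|random)
PI = 1.0 / 0.034
PI = 29.41

29.41


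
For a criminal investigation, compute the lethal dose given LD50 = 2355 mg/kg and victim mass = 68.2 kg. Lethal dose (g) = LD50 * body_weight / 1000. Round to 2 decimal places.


Lethal dose calculation:
Lethal dose = LD50 * body_weight / 1000
= 2355 * 68.2 / 1000
= 160611 / 1000
= 160.61 g

160.61


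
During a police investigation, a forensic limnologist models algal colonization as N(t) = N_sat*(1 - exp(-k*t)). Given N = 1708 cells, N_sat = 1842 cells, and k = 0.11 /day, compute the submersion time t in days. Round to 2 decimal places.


PMSI from diatom colonization curve:
N / N_sat = 1708 / 1842 = 0.927253
1 - N/N_sat = 0.072747
ln(1 - N/N_sat) = -2.620768
t = -ln(1 - N/N_sat) / k = -(-2.620768) / 0.11 = 23.83 days

23.83


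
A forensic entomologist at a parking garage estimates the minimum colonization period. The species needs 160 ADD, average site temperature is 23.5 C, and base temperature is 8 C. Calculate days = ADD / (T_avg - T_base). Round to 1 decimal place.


Insect development time:
Effective temperature = avg_temp - T_base = 23.5 - 8 = 15.5 C
Days = ADD / effective_temp = 160 / 15.5 = 10.3 days

10.3


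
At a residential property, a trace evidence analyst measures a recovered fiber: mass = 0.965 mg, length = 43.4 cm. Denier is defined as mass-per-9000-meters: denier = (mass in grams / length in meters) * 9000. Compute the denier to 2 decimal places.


Denier calculation:
Mass in grams = 0.965 mg / 1000 = 0.000965 g
Length in meters = 43.4 cm / 100 = 0.434 m
Linear density = mass / length = 0.000965 / 0.434 = 0.0022235 g/m
Denier = (g/m) * 9000 = 0.0022235 * 9000 = 20.01

20.01


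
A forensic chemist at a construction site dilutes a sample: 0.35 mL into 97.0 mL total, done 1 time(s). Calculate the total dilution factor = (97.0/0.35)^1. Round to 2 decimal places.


Dilution factor calculation:
Single dilution = V_total / V_sample = 97.0 / 0.35 ≈ 277.142857
Number of dilutions = 1
Total DF = (97.0 / 0.35)^1 (full precision, rounded at the end) = 277.14

277.14


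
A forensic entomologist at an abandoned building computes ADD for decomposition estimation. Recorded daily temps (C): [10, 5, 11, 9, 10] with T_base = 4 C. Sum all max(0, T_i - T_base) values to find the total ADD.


Computing ADD day by day:
Day 1: max(0, 10 - 4) = 6
Day 2: max(0, 5 - 4) = 1
Day 3: max(0, 11 - 4) = 7
Day 4: max(0, 9 - 4) = 5
Day 5: max(0, 10 - 4) = 6
Total ADD = 25

25


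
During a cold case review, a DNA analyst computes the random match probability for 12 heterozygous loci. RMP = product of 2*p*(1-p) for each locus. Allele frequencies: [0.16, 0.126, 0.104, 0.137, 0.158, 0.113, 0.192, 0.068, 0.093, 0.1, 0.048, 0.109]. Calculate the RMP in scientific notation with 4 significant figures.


Computing RMP for 12 loci:
Locus 1: 2 * 0.16 * 0.84 = 0.2688
Locus 2: 2 * 0.126 * 0.874 = 0.220248
Locus 3: 2 * 0.104 * 0.896 = 0.186368
Locus 4: 2 * 0.137 * 0.863 = 0.236462
Locus 5: 2 * 0.158 * 0.842 = 0.266072
Locus 6: 2 * 0.113 * 0.887 = 0.200462
Locus 7: 2 * 0.192 * 0.808 = 0.310272
Locus 8: 2 * 0.068 * 0.932 = 0.126752
Locus 9: 2 * 0.093 * 0.907 = 0.168702
Locus 10: 2 * 0.1 * 0.9 = 0.18
Locus 11: 2 * 0.048 * 0.952 = 0.091392
Locus 12: 2 * 0.109 * 0.891 = 0.194238
RMP = 2.950e-09

2.950e-09


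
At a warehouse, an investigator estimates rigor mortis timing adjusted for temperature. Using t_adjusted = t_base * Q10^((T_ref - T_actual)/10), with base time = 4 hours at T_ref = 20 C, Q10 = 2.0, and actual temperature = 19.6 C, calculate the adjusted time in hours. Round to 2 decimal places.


Rigor mortis time adjustment:
Exponent = (T_ref - T_actual) / 10 = (20 - 19.6) / 10 = 0.04
Q10 factor = 2.0^0.04 = 1.02811
t_adjusted = 4 * 1.02811 = 4.11 hours

4.11


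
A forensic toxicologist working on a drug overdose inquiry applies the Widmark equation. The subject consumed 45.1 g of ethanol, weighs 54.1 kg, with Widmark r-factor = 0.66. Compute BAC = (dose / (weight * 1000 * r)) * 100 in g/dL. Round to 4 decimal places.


Applying the Widmark formula:
BAC = (dose_g / (body_wt * 1000 * r)) * 100
Denominator = 54.1 * 1000 * 0.66 = 35706
BAC = (45.1 / 35706) * 100
BAC = 0.1263 g/dL

0.1263


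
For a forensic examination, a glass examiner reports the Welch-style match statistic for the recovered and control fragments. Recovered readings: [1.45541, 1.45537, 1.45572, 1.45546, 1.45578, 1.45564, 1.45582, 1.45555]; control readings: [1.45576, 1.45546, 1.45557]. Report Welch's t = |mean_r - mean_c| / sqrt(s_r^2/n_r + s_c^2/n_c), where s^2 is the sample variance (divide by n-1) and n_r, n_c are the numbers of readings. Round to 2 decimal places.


Welch's t-criterion for glass RI comparison:
Recovered mean = sum / n_r = 11.64475 / 8 = 1.4555938
Control mean = sum / n_c = 4.36679 / 3 = 1.4555967
Recovered sample variance s_r^2 = 2.96554e-08
Control sample variance s_c^2 = 2.30333e-08
Welch SE (unpooled) = sqrt(s_r^2/n_r + s_c^2/n_c) = sqrt(3.70692e-09 + 7.67778e-09) = sqrt(1.13847e-08) = 0.000106699
|mean_r - mean_c| = 2.91667e-06
t = 2.91667e-06 / 0.000106699 = 0.03

0.03


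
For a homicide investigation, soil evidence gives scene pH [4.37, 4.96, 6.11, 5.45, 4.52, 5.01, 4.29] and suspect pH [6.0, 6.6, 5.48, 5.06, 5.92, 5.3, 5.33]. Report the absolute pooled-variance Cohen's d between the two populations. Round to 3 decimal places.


Pooled-variance Cohen's d for soil pH comparison:
Scene mean = 34.71 / 7 = 4.958571
Suspect mean = 39.69 / 7 = 5.67
Scene sample variance s_s^2 = 0.425948
Suspect sample variance s_c^2 = 0.282833
Pooled variance = ((n_s-1)*s_s^2 + (n_c-1)*s_c^2) / (n_s + n_c - 2) = 0.35439
Pooled SD = sqrt(0.35439) = 0.595307
Mean difference = -0.711429
|d| = |-0.711429| / 0.595307 = 1.195

1.195


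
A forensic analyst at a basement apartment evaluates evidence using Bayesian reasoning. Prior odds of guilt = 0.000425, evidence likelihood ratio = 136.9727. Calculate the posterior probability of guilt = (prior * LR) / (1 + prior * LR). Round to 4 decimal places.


Bayesian evidence evaluation:
Posterior odds = prior_odds * LR = 0.000425 * 136.9727 = 0.0582134
Posterior probability = posterior_odds / (1 + posterior_odds)
= 0.0582134 / (1 + 0.0582134)
= 0.0582134 / 1.0582134
= 0.0550

0.0550


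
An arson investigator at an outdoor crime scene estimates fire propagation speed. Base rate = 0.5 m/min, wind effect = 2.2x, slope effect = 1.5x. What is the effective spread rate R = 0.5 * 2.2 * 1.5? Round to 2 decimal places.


Fire spread rate calculation:
R = R0 * wind_factor * slope_factor
= 0.5 * 2.2 * 1.5
= 1.1 * 1.5
= 1.65 m/min

1.65


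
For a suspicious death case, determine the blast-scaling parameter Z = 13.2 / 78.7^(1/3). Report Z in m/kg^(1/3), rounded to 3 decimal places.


Scaled distance calculation:
W^(1/3) = 78.7^(1/3) = 4.285402
Z = R / W^(1/3) = 13.2 / 4.285402
Z = 3.080 m/kg^(1/3)

3.080


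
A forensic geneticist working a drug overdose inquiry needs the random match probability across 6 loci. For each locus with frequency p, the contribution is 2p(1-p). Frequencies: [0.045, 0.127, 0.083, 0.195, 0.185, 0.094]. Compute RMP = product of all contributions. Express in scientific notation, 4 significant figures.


Computing RMP for 6 loci:
Locus 1: 2 * 0.045 * 0.955 = 0.08595
Locus 2: 2 * 0.127 * 0.873 = 0.221742
Locus 3: 2 * 0.083 * 0.917 = 0.152222
Locus 4: 2 * 0.195 * 0.805 = 0.31395
Locus 5: 2 * 0.185 * 0.815 = 0.30155
Locus 6: 2 * 0.094 * 0.906 = 0.170328
RMP = 4.678e-05

4.678e-05


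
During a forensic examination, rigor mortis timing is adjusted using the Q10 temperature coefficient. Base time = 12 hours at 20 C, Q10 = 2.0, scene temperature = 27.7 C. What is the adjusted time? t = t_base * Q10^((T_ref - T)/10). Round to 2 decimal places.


Rigor mortis time adjustment:
Exponent = (T_ref - T_actual) / 10 = (20 - 27.7) / 10 = -0.77
Q10 factor = 2.0^-0.77 = 0.58642
t_adjusted = 12 * 0.58642 = 7.04 hours

7.04


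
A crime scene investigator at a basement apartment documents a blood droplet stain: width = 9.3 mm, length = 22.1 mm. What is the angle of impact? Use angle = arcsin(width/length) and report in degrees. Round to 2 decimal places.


Blood spatter impact angle calculation:
width / length = 9.3 / 22.1 = 0.420814
angle = arcsin(0.420814)
angle = 24.89 degrees

24.89


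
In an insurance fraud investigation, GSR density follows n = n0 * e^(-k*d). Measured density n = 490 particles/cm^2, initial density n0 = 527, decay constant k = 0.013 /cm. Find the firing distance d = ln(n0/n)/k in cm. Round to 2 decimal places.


GSR distance calculation:
n0/n = 527 / 490 = 1.07551
ln(n0/n) = 0.072795
d = 0.072795 / 0.013 = 5.60 cm

5.60


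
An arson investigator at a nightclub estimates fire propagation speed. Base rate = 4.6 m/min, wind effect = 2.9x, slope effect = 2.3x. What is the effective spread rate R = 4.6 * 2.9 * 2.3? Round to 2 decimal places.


Fire spread rate calculation:
R = R0 * wind_factor * slope_factor
= 4.6 * 2.9 * 2.3
= 13.34 * 2.3
= 30.68 m/min

30.68


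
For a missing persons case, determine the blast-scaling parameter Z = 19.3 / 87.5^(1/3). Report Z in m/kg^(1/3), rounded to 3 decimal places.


Scaled distance calculation:
W^(1/3) = 87.5^(1/3) = 4.43952
Z = R / W^(1/3) = 19.3 / 4.43952
Z = 4.347 m/kg^(1/3)

4.347


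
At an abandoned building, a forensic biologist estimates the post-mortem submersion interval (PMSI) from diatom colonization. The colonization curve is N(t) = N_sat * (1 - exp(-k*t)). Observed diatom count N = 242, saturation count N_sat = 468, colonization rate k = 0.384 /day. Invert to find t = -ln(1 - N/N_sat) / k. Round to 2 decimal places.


PMSI from diatom colonization curve:
N / N_sat = 242 / 468 = 0.517094
1 - N/N_sat = 0.482906
ln(1 - N/N_sat) = -0.727933
t = -ln(1 - N/N_sat) / k = -(-0.727933) / 0.384 = 1.90 days

1.90


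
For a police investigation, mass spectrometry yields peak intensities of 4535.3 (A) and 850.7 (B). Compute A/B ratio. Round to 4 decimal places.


Spectral peak ratio:
Peak A = 4535.3 counts
Peak B = 850.7 counts
Ratio = 4535.3 / 850.7 = 5.3313

5.3313


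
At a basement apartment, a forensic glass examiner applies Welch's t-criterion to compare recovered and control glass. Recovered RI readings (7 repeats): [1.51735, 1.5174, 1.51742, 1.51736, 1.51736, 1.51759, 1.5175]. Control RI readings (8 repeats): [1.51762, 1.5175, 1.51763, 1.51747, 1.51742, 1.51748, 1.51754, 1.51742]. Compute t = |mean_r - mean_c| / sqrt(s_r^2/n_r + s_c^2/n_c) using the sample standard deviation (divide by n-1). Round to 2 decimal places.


Welch's t-criterion for glass RI comparison:
Recovered mean = sum / n_r = 10.62198 / 7 = 1.5174257
Control mean = sum / n_c = 12.14008 / 8 = 1.51751
Recovered sample variance s_r^2 = 7.92857e-09
Control sample variance s_c^2 = 6.6e-09
Welch SE (unpooled) = sqrt(s_r^2/n_r + s_c^2/n_c) = sqrt(1.13265e-09 + 8.25e-10) = sqrt(1.95765e-09) = 4.42453e-05
|mean_r - mean_c| = 8.42857e-05
t = 8.42857e-05 / 4.42453e-05 = 1.90

1.90


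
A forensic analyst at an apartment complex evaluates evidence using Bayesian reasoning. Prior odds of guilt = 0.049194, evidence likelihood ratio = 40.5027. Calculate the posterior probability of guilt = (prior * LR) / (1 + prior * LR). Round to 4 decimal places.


Bayesian evidence evaluation:
Posterior odds = prior_odds * LR = 0.049194 * 40.5027 = 1.99249
Posterior probability = posterior_odds / (1 + posterior_odds)
= 1.99249 / (1 + 1.99249)
= 1.99249 / 2.99249
= 0.6658

0.6658


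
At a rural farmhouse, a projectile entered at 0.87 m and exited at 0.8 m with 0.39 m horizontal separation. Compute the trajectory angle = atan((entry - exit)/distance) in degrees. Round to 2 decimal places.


Bullet trajectory angle:
Height difference = 0.87 - 0.8 = 0.07 m
angle = atan(0.07 / 0.39)
angle = atan(0.179487)
angle = 10.18 degrees

10.18


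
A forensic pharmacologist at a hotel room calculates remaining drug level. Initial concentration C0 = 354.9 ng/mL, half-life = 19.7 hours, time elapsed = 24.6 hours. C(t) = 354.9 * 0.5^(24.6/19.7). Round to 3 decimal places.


Drug concentration decay:
Number of half-lives = t / t_half = 24.6 / 19.7 = 1.248731
Decay factor = 0.5^1.248731 = 0.4208182
C(t) = 354.9 * 0.4208182 = 149.348 ng/mL

149.348


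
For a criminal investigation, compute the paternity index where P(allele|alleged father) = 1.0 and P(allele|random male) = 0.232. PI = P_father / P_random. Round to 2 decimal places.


Paternity Index calculation:
PI = P(allele|father) / P(allele|random)
PI = 1.0 / 0.232
PI = 4.31

4.31


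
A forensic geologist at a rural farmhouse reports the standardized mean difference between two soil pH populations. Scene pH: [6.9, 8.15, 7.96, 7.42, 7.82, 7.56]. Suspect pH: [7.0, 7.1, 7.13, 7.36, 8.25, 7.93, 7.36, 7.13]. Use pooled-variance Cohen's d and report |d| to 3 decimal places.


Pooled-variance Cohen's d for soil pH comparison:
Scene mean = 45.81 / 6 = 7.635
Suspect mean = 59.26 / 8 = 7.4075
Scene sample variance s_s^2 = 0.19943
Suspect sample variance s_c^2 = 0.200279
Pooled variance = ((n_s-1)*s_s^2 + (n_c-1)*s_c^2) / (n_s + n_c - 2) = 0.199925
Pooled SD = sqrt(0.199925) = 0.44713
Mean difference = 0.2275
|d| = |0.2275| / 0.44713 = 0.509

0.509
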